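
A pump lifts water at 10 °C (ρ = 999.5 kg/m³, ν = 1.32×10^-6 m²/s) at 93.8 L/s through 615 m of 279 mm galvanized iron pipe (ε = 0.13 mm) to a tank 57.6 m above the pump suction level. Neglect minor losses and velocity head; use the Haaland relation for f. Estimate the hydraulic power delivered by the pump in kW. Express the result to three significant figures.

V = 4Q/(πD²) = 1.534 m/s; Re = 3.24×10^5; ε/D = 4.66×10^-4; f = 0.01778
h_f = f(L/D)V²/2g = 4.702 m
Total head H = z + h_f = 57.6 + 4.702 = 62.30 m
P_hyd = ρgQH = 999.5·9.81·0.0938·62.30 = 57.30 kW

P_hyd ≈ 57.3 kW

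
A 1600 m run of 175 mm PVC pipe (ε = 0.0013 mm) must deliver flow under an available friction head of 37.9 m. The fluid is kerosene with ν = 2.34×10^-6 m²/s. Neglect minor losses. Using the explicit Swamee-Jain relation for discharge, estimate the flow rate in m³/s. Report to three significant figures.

Q ≈ 0.0538 m³/s

Swamee-Jain (Type II): Q = -0.965·√(gD⁵h_f/L)·ln[ε/(3.7D) + √(3.17ν²L/(gD³h_f))]
√(gD⁵h_f/L) = √(9.81·0.175⁵·37.9/1600) = 0.006176
ε/(3.7D) = 2.01×10^-6; √(3.17ν²L/(gD³h_f)) = 1.18×10^-4
Q = -0.965·0.006176·ln(1.201×10^-4) = 0.05380 m³/s
Check: V = 2.24 m/s, Re = 1.67×10^5, f = 0.01615, h_f = 37.6 m ≈ 37.9 m ✓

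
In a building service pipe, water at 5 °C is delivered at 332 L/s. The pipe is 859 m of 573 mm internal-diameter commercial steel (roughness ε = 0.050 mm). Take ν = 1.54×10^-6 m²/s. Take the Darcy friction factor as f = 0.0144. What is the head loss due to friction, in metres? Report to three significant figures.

h_f ≈ 1.82 m

V = 4Q/(πD²) = 4·0.332/(π·0.573²) = 1.287 m/s
h_f = f(L/D)V²/(2g) = 0.01440·(859/0.573)·1.287²/(2·9.81) = 1.824 m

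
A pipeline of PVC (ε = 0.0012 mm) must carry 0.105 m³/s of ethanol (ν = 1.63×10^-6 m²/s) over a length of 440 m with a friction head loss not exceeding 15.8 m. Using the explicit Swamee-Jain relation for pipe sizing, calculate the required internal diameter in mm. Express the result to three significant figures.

Swamee-Jain (Type III): D = 0.66·[ε^1.25·(LQ²/(gh_f))^4.75 + ν·Q^9.4·(L/(gh_f))^5.2]^0.04
LQ²/(gh_f) = 0.03130; L/(gh_f) = 2.839
Term 1 = ε^1.25·(…)^4.75 = 2.84×10^-15; Term 2 = ν·Q^9.4·(…)^5.2 = 2.33×10^-13
D = 0.66·(2.84×10^-15 + 2.33×10^-13)^0.04 = 0.2063 m = 206 mm
Check: V = 3.14 m/s, Re = 3.98×10^5, f = 0.01373, h_f = 14.7 m ≈ 15.8 m ✓

D ≈ 206 mm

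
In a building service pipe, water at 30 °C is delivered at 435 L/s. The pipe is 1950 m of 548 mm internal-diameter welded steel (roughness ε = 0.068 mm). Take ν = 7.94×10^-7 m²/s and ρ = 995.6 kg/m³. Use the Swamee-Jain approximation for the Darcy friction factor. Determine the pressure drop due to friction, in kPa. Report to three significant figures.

V = 4Q/(πD²) = 4·0.435/(π·0.548²) = 1.844 m/s
Re = VD/ν = 1.844·0.548/7.94×10^-7 = 1.27×10^6 → turbulent
ε/D = 0.068/548 = 1.24×10^-4
Swamee-Jain: f = 0.01362
h_f = f(L/D)V²/(2g) = 0.01362·(1950/0.548)·1.844²/(2·9.81) = 8.401 m
Δp = ρg·h_f = 995.6·9.81·8.401 = 82.05 kPa

Δp ≈ 82.1 kPa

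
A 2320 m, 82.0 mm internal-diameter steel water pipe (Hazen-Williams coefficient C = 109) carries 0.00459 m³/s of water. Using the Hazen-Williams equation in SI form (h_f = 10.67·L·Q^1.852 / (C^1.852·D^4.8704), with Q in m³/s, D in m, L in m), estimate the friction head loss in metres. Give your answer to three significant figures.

h_f = 10.67·2320·0.00459^1.852 / (109^1.852·0.0820^4.8704) = 38.03 m

h_f ≈ 38.0 m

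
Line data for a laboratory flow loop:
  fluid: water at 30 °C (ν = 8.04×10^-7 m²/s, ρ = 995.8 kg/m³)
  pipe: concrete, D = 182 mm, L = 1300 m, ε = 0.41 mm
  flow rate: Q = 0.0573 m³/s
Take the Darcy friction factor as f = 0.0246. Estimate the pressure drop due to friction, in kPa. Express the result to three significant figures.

V = 4Q/(πD²) = 4·0.0573/(π·0.182²) = 2.203 m/s
h_f = f(L/D)V²/(2g) = 0.02460·(1300/0.182)·2.203²/(2·9.81) = 43.45 m
Δp = ρg·h_f = 995.8·9.81·43.45 = 424.4 kPa

Δp ≈ 424 kPa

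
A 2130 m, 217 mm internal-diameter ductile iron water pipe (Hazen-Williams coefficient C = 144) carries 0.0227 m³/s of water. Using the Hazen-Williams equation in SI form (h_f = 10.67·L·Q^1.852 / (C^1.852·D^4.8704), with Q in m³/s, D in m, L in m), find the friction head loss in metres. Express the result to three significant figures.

h_f = 10.67·2130·0.0227^1.852 / (144^1.852·0.217^4.8704) = 3.518 m

h_f ≈ 3.52 m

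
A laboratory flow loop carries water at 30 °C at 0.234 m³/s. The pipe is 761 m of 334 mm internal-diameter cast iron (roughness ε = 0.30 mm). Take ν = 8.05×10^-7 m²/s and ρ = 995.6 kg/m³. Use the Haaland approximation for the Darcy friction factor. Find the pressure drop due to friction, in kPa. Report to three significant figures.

V = 4Q/(πD²) = 4·0.234/(π·0.334²) = 2.671 m/s
Re = VD/ν = 2.671·0.334/8.05×10^-7 = 1.11×10^6 → turbulent
ε/D = 0.30/334 = 8.98×10^-4
Haaland: f = 0.01943
h_f = f(L/D)V²/(2g) = 0.01943·(761/0.334)·2.671²/(2·9.81) = 16.10 m
Δp = ρg·h_f = 995.6·9.81·16.10 = 157.2 kPa

Δp ≈ 157 kPa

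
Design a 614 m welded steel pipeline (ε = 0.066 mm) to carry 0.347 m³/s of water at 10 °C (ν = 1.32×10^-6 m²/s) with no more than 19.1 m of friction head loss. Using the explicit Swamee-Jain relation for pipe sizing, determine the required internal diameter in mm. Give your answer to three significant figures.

Swamee-Jain (Type III): D = 0.66·[ε^1.25·(LQ²/(gh_f))^4.75 + ν·Q^9.4·(L/(gh_f))^5.2]^0.04
LQ²/(gh_f) = 0.3946; L/(gh_f) = 3.277
Term 1 = ε^1.25·(…)^4.75 = 7.18×10^-8; Term 2 = ν·Q^9.4·(…)^5.2 = 3.02×10^-8
D = 0.66·(7.18×10^-8 + 3.02×10^-8)^0.04 = 0.3466 m = 347 mm
Check: V = 3.68 m/s, Re = 9.66×10^5, f = 0.01469, h_f = 17.9 m ≈ 19.1 m ✓

D ≈ 347 mm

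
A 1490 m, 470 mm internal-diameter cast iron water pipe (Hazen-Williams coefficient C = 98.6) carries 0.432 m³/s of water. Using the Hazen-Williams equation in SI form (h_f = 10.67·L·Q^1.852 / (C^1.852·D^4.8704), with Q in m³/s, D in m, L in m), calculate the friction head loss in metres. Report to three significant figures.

h_f = 10.67·1490·0.432^1.852 / (98.6^1.852·0.470^4.8704) = 26.95 m

h_f ≈ 27.0 m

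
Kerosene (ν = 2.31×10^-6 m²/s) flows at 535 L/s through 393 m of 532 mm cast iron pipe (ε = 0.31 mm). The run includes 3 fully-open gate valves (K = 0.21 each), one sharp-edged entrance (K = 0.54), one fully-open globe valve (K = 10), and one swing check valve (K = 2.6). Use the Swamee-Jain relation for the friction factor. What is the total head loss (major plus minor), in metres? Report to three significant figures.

V = 4Q/(πD²) = 2.407 m/s; V²/2g = 0.2952 m
Re = 5.54×10^5, ε/D = 5.83×10^-4 → f = 0.01819 (Swamee-Jain)
Major: h_f = f(L/D)·V²/2g = 0.01819·738.7·0.2952 = 3.968 m
Minor: ΣK = 13.8; h_m = ΣK·V²/2g = 4.066 m
Total H_L = 3.968 + 4.066 = 8.033 m

H_L ≈ 8.03 m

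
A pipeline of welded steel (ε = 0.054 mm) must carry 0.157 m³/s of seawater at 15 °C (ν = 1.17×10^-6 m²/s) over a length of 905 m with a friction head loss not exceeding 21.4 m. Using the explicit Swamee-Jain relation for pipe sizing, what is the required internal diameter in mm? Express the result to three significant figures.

Swamee-Jain (Type III): D = 0.66·[ε^1.25·(LQ²/(gh_f))^4.75 + ν·Q^9.4·(L/(gh_f))^5.2]^0.04
LQ²/(gh_f) = 0.1063; L/(gh_f) = 4.311
Term 1 = ε^1.25·(…)^4.75 = 1.10×10^-10; Term 2 = ν·Q^9.4·(…)^5.2 = 6.45×10^-11
D = 0.66·(1.10×10^-10 + 6.45×10^-11)^0.04 = 0.2687 m = 269 mm
Check: V = 2.77 m/s, Re = 6.36×10^5, f = 0.01522, h_f = 20.1 m ≈ 21.4 m ✓

D ≈ 269 mm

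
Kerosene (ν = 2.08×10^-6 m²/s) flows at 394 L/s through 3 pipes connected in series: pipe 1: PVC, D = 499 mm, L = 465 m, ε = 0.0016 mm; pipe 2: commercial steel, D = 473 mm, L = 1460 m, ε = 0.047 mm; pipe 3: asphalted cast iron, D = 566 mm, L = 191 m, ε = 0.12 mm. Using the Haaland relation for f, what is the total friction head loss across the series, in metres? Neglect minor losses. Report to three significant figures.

H ≈ 14.4 m

Pipe 1: V = 2.015 m/s, Re = 4.83×10^5, ε/D = 3.21×10^-6, f = 0.01318, h_1 = f(L/D)V²/2g = 2.540 m
Pipe 2: V = 2.242 m/s, Re = 5.10×10^5, ε/D = 9.94×10^-5, f = 0.01422, h_2 = f(L/D)V²/2g = 11.25 m
Pipe 3: V = 1.566 m/s, Re = 4.26×10^5, ε/D = 2.12×10^-4, f = 0.01561, h_3 = f(L/D)V²/2g = 0.6584 m
Series → Q common, losses add: H = Σh = 14.45 m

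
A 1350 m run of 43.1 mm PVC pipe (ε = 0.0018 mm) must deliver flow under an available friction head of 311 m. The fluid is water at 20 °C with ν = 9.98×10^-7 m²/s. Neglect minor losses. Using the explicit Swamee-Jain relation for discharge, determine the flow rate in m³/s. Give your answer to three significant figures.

Q ≈ 0.00495 m³/s

Swamee-Jain (Type II): Q = -0.965·√(gD⁵h_f/L)·ln[ε/(3.7D) + √(3.17ν²L/(gD³h_f))]
√(gD⁵h_f/L) = √(9.81·0.0431⁵·311/1350) = 5.798×10^-4
ε/(3.7D) = 1.13×10^-5; √(3.17ν²L/(gD³h_f)) = 1.32×10^-4
Q = -0.965·5.798×10^-4·ln(1.434×10^-4) = 0.004951 m³/s
Check: V = 3.39 m/s, Re = 1.47×10^5, f = 0.01683, h_f = 309 m ≈ 311 m ✓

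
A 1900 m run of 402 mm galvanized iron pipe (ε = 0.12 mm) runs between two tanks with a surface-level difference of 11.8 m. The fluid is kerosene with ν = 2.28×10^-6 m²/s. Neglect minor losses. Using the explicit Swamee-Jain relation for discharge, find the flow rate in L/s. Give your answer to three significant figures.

Q ≈ 216 L/s

Swamee-Jain (Type II): Q = -0.965·√(gD⁵h_f/L)·ln[ε/(3.7D) + √(3.17ν²L/(gD³h_f))]
√(gD⁵h_f/L) = √(9.81·0.402⁵·11.8/1900) = 0.02529
ε/(3.7D) = 8.07×10^-5; √(3.17ν²L/(gD³h_f)) = 6.45×10^-5
Q = -0.965·0.02529·ln(1.452×10^-4) = 0.2157 m³/s
Check: V = 1.70 m/s, Re = 3.00×10^5, f = 0.01705, h_f = 11.9 m ≈ 11.8 m ✓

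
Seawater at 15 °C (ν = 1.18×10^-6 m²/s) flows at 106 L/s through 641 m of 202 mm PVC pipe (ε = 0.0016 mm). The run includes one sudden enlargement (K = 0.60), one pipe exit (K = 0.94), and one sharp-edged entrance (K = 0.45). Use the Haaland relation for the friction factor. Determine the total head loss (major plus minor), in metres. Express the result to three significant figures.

H_L ≈ 23.9 m

V = 4Q/(πD²) = 3.308 m/s; V²/2g = 0.5576 m
Re = 5.66×10^5, ε/D = 7.92×10^-6 → f = 0.01287 (Haaland)
Major: h_f = f(L/D)·V²/2g = 0.01287·3173·0.5576 = 22.78 m
Minor: ΣK = 1.99; h_m = ΣK·V²/2g = 1.110 m
Total H_L = 22.78 + 1.110 = 23.89 m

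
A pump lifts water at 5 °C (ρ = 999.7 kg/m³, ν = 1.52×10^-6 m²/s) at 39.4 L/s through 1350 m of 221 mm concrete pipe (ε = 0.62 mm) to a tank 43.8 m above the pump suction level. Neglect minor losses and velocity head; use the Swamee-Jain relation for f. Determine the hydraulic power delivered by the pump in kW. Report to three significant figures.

P_hyd ≈ 20.3 kW

V = 4Q/(πD²) = 1.027 m/s; Re = 1.49×10^5; ε/D = 0.00281; f = 0.02682
h_f = f(L/D)V²/2g = 8.809 m
Total head H = z + h_f = 43.8 + 8.809 = 52.61 m
P_hyd = ρgQH = 999.7·9.81·0.0394·52.61 = 20.33 kW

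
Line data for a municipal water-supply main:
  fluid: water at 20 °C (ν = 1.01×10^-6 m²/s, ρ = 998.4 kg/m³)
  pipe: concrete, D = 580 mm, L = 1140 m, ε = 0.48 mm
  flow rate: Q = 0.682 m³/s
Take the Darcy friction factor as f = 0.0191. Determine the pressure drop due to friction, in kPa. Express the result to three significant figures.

Δp ≈ 125 kPa

V = 4Q/(πD²) = 4·0.682/(π·0.580²) = 2.581 m/s
h_f = f(L/D)V²/(2g) = 0.01910·(1140/0.580)·2.581²/(2·9.81) = 12.75 m
Δp = ρg·h_f = 998.4·9.81·12.75 = 124.9 kPa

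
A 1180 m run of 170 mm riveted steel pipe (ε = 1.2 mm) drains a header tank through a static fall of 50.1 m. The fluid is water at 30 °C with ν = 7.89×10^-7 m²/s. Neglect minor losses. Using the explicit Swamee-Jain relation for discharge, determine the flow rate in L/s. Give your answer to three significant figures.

Swamee-Jain (Type II): Q = -0.965·√(gD⁵h_f/L)·ln[ε/(3.7D) + √(3.17ν²L/(gD³h_f))]
√(gD⁵h_f/L) = √(9.81·0.170⁵·50.1/1180) = 0.007690
ε/(3.7D) = 0.00191; √(3.17ν²L/(gD³h_f)) = 3.11×10^-5
Q = -0.965·0.007690·ln(0.001939) = 0.04635 m³/s
Check: V = 2.04 m/s, Re = 4.40×10^5, f = 0.03407, h_f = 50.3 m ≈ 50.1 m ✓

Q ≈ 46.3 L/s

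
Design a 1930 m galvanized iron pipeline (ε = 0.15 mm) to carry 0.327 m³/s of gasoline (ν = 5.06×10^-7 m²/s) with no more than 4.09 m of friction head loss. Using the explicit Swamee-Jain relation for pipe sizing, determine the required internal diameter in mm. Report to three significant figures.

D ≈ 584 mm

Swamee-Jain (Type III): D = 0.66·[ε^1.25·(LQ²/(gh_f))^4.75 + ν·Q^9.4·(L/(gh_f))^5.2]^0.04
LQ²/(gh_f) = 5.144; L/(gh_f) = 48.10
Term 1 = ε^1.25·(…)^4.75 = 0.0397; Term 2 = ν·Q^9.4·(…)^5.2 = 0.00773
D = 0.66·(0.0397 + 0.00773)^0.04 = 0.5842 m = 584 mm
Check: V = 1.22 m/s, Re = 1.41×10^6, f = 0.01513, h_f = 3.79 m ≈ 4.09 m ✓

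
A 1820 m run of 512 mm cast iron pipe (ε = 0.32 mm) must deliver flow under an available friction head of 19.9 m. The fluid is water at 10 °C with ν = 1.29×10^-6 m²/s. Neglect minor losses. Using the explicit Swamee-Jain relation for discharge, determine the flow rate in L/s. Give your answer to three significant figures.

Q ≈ 509 L/s

Swamee-Jain (Type II): Q = -0.965·√(gD⁵h_f/L)·ln[ε/(3.7D) + √(3.17ν²L/(gD³h_f))]
√(gD⁵h_f/L) = √(9.81·0.512⁵·19.9/1820) = 0.06143
ε/(3.7D) = 1.69×10^-4; √(3.17ν²L/(gD³h_f)) = 1.91×10^-5
Q = -0.965·0.06143·ln(1.881×10^-4) = 0.5086 m³/s
Check: V = 2.47 m/s, Re = 9.80×10^5, f = 0.01810, h_f = 20.0 m ≈ 19.9 m ✓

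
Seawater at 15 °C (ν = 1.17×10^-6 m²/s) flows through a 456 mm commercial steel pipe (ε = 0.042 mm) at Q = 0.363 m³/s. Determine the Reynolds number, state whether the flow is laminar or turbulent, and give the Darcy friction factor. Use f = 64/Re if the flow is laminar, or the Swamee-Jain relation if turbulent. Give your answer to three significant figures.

Re ≈ 8.66×10^5; turbulent; f ≈ 0.0136

V = 4Q/(πD²) = 2.223 m/s
Re = VD/ν = 2.223·0.456/1.17×10^-6 = 8.66×10^5
Re > 4000 → turbulent; ε/D = 9.21×10^-5
Swamee-Jain: f = 0.01356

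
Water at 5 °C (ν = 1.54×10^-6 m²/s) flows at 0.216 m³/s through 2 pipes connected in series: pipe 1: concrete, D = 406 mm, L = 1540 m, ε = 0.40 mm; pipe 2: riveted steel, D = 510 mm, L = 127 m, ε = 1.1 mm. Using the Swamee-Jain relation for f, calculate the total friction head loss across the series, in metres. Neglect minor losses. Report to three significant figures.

Pipe 1: V = 1.668 m/s, Re = 4.40×10^5, ε/D = 9.85×10^-4, f = 0.02037, h_1 = f(L/D)V²/2g = 10.96 m
Pipe 2: V = 1.057 m/s, Re = 3.50×10^5, ε/D = 0.00216, f = 0.02453, h_2 = f(L/D)V²/2g = 0.3480 m
Series → Q common, losses add: H = Σh = 11.31 m

H ≈ 11.3 m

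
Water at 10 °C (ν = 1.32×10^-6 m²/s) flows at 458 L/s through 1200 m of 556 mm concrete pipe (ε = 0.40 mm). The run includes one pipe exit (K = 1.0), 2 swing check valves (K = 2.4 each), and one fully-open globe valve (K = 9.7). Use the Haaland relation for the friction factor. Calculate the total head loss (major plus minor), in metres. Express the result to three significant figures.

H_L ≈ 10.1 m

V = 4Q/(πD²) = 1.886 m/s; V²/2g = 0.1814 m
Re = 7.95×10^5, ε/D = 7.19×10^-4 → f = 0.01861 (Haaland)
Major: h_f = f(L/D)·V²/2g = 0.01861·2158·0.1814 = 7.285 m
Minor: ΣK = 15.5; h_m = ΣK·V²/2g = 2.811 m
Total H_L = 7.285 + 2.811 = 10.10 m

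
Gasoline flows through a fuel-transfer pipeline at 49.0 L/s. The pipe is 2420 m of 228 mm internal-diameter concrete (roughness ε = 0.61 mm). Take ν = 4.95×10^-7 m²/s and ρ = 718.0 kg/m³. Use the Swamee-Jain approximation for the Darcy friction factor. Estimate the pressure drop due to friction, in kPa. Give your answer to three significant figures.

Δp ≈ 141 kPa

V = 4Q/(πD²) = 4·0.0490/(π·0.228²) = 1.200 m/s
Re = VD/ν = 1.200·0.228/4.95×10^-7 = 5.53×10^5 → turbulent
ε/D = 0.61/228 = 0.00268
Swamee-Jain: f = 0.02571
h_f = f(L/D)V²/(2g) = 0.02571·(2420/0.228)·1.200²/(2·9.81) = 20.04 m
Δp = ρg·h_f = 718.0·9.81·20.04 = 141.1 kPa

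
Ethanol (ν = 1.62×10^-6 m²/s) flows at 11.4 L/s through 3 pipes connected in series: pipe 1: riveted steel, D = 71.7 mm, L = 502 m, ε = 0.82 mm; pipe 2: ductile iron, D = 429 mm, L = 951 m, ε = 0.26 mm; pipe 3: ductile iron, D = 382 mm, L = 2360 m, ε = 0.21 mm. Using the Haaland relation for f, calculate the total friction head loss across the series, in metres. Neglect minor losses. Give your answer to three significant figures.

Pipe 1: V = 2.823 m/s, Re = 1.25×10^5, ε/D = 0.0114, f = 0.04018, h_1 = f(L/D)V²/2g = 114.3 m
Pipe 2: V = 0.07887 m/s, Re = 2.09×10^4, ε/D = 6.06×10^-4, f = 0.02661, h_2 = f(L/D)V²/2g = 0.01870 m
Pipe 3: V = 0.09947 m/s, Re = 2.35×10^4, ε/D = 5.50×10^-4, f = 0.02585, h_3 = f(L/D)V²/2g = 0.08054 m
Series → Q common, losses add: H = Σh = 114.4 m

H ≈ 114 m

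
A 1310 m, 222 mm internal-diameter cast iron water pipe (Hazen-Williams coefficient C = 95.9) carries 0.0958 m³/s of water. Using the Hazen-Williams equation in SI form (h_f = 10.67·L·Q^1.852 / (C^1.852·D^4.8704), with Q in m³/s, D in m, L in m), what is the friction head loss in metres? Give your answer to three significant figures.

h_f = 10.67·1310·0.0958^1.852 / (95.9^1.852·0.222^4.8704) = 59.17 m

h_f ≈ 59.2 m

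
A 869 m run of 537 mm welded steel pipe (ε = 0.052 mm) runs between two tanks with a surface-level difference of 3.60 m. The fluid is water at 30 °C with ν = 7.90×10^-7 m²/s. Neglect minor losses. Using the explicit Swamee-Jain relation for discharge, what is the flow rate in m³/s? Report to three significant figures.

Swamee-Jain (Type II): Q = -0.965·√(gD⁵h_f/L)·ln[ε/(3.7D) + √(3.17ν²L/(gD³h_f))]
√(gD⁵h_f/L) = √(9.81·0.537⁵·3.60/869) = 0.04260
ε/(3.7D) = 2.62×10^-5; √(3.17ν²L/(gD³h_f)) = 1.77×10^-5
Q = -0.965·0.04260·ln(4.390×10^-5) = 0.4125 m³/s
Check: V = 1.82 m/s, Re = 1.24×10^6, f = 0.01323, h_f = 3.62 m ≈ 3.60 m ✓

Q ≈ 0.412 m³/s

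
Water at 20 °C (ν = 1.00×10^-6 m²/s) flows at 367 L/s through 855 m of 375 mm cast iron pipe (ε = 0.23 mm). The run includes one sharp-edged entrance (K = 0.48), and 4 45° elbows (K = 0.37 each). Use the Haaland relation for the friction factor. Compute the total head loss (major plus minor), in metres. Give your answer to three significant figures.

H_L ≈ 24.0 m

V = 4Q/(πD²) = 3.323 m/s; V²/2g = 0.5628 m
Re = 1.25×10^6, ε/D = 6.13×10^-4 → f = 0.01783 (Haaland)
Major: h_f = f(L/D)·V²/2g = 0.01783·2280·0.5628 = 22.88 m
Minor: ΣK = 1.96; h_m = ΣK·V²/2g = 1.103 m
Total H_L = 22.88 + 1.103 = 23.99 m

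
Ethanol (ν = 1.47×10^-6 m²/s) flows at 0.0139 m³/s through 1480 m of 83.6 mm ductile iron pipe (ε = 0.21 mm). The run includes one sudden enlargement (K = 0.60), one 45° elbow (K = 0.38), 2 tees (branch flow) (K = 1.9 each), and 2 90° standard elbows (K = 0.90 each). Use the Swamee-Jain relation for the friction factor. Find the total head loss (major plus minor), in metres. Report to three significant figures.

V = 4Q/(πD²) = 2.532 m/s; V²/2g = 0.3268 m
Re = 1.44×10^5, ε/D = 0.00251 → f = 0.02615 (Swamee-Jain)
Major: h_f = f(L/D)·V²/2g = 0.02615·17703·0.3268 = 151.3 m
Minor: ΣK = 6.58; h_m = ΣK·V²/2g = 2.151 m
Total H_L = 151.3 + 2.151 = 153.5 m

H_L ≈ 153 m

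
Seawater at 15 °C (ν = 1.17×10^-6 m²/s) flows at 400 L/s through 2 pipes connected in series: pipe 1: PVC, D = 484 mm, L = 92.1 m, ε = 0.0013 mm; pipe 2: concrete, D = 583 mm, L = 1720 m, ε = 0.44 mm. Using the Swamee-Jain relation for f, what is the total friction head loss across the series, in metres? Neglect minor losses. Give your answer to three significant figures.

Pipe 1: V = 2.174 m/s, Re = 8.99×10^5, ε/D = 2.69×10^-6, f = 0.01188, h_1 = f(L/D)V²/2g = 0.5446 m
Pipe 2: V = 1.498 m/s, Re = 7.47×10^5, ε/D = 7.55×10^-4, f = 0.01896, h_2 = f(L/D)V²/2g = 6.401 m
Series → Q common, losses add: H = Σh = 6.945 m

H ≈ 6.95 m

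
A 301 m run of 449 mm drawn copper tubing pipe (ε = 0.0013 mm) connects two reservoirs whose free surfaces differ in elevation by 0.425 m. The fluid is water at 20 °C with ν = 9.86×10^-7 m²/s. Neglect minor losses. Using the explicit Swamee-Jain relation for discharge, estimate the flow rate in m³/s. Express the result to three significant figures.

Swamee-Jain (Type II): Q = -0.965·√(gD⁵h_f/L)·ln[ε/(3.7D) + √(3.17ν²L/(gD³h_f))]
√(gD⁵h_f/L) = √(9.81·0.449⁵·0.425/301) = 0.01590
ε/(3.7D) = 7.83×10^-7; √(3.17ν²L/(gD³h_f)) = 4.96×10^-5
Q = -0.965·0.01590·ln(5.036×10^-5) = 0.1518 m³/s
Check: V = 0.959 m/s, Re = 4.37×10^5, f = 0.01346, h_f = 0.423 m ≈ 0.425 m ✓

Q ≈ 0.152 m³/s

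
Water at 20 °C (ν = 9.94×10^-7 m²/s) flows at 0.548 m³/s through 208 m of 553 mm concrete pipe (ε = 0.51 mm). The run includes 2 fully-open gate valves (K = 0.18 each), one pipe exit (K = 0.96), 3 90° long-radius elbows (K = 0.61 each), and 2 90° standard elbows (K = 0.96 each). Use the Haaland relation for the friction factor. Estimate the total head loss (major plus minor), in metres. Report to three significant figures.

V = 4Q/(πD²) = 2.282 m/s; V²/2g = 0.2653 m
Re = 1.27×10^6, ε/D = 9.22×10^-4 → f = 0.01952 (Haaland)
Major: h_f = f(L/D)·V²/2g = 0.01952·376.1·0.2653 = 1.948 m
Minor: ΣK = 5.07; h_m = ΣK·V²/2g = 1.345 m
Total H_L = 1.948 + 1.345 = 3.293 m

H_L ≈ 3.29 m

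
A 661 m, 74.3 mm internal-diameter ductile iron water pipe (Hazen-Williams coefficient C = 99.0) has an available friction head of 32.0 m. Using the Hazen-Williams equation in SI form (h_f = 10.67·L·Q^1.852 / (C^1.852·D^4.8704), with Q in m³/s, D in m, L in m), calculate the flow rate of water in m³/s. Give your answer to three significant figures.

Q ≈ 0.00577 m³/s

Rearranging: Q = [h_f·C^1.852·D^4.8704 / (10.67·L)]^(1/1.852)
Q = [32.0·99.0^1.852·0.0743^4.8704 / (10.67·661)]^0.540 = 0.005772 m³/s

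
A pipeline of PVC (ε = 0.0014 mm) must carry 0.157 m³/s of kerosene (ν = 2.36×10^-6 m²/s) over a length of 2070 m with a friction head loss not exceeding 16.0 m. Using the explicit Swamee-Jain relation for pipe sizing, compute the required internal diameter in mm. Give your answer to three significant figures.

Swamee-Jain (Type III): D = 0.66·[ε^1.25·(LQ²/(gh_f))^4.75 + ν·Q^9.4·(L/(gh_f))^5.2]^0.04
LQ²/(gh_f) = 0.3251; L/(gh_f) = 13.19
Term 1 = ε^1.25·(…)^4.75 = 2.32×10^-10; Term 2 = ν·Q^9.4·(…)^5.2 = 4.36×10^-8
D = 0.66·(2.32×10^-10 + 4.36×10^-8)^0.04 = 0.3351 m = 335 mm
Check: V = 1.78 m/s, Re = 2.53×10^5, f = 0.01489, h_f = 14.9 m ≈ 16.0 m ✓

D ≈ 335 mm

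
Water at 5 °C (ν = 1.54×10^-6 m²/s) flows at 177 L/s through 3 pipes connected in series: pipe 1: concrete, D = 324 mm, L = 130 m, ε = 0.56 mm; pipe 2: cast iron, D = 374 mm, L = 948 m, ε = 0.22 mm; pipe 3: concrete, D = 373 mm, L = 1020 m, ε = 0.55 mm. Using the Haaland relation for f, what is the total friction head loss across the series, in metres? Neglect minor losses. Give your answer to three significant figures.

H ≈ 16.4 m

Pipe 1: V = 2.147 m/s, Re = 4.52×10^5, ε/D = 0.00173, f = 0.02298, h_1 = f(L/D)V²/2g = 2.166 m
Pipe 2: V = 1.611 m/s, Re = 3.91×10^5, ε/D = 5.88×10^-4, f = 0.01831, h_2 = f(L/D)V²/2g = 6.140 m
Pipe 3: V = 1.620 m/s, Re = 3.92×10^5, ε/D = 0.00147, f = 0.02218, h_3 = f(L/D)V²/2g = 8.111 m
Series → Q common, losses add: H = Σh = 16.42 m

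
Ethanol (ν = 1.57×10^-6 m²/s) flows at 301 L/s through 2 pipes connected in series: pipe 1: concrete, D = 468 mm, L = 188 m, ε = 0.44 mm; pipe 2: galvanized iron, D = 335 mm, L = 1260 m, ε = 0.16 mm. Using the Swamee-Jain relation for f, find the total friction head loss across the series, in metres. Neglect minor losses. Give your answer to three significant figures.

Pipe 1: V = 1.750 m/s, Re = 5.22×10^5, ε/D = 9.40×10^-4, f = 0.02006, h_1 = f(L/D)V²/2g = 1.258 m
Pipe 2: V = 3.415 m/s, Re = 7.29×10^5, ε/D = 4.78×10^-4, f = 0.01734, h_2 = f(L/D)V²/2g = 38.76 m
Series → Q common, losses add: H = Σh = 40.02 m

H ≈ 40.0 m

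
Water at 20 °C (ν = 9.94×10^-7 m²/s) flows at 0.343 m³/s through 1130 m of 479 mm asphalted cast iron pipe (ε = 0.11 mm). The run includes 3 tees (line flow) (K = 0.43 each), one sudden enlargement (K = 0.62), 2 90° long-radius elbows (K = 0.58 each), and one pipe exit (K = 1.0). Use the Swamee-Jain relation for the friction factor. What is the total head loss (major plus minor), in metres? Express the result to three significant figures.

V = 4Q/(πD²) = 1.903 m/s; V²/2g = 0.1847 m
Re = 9.17×10^5, ε/D = 2.30×10^-4 → f = 0.01515 (Swamee-Jain)
Major: h_f = f(L/D)·V²/2g = 0.01515·2359·0.1847 = 6.602 m
Minor: ΣK = 4.07; h_m = ΣK·V²/2g = 0.7516 m
Total H_L = 6.602 + 0.7516 = 7.353 m

H_L ≈ 7.35 m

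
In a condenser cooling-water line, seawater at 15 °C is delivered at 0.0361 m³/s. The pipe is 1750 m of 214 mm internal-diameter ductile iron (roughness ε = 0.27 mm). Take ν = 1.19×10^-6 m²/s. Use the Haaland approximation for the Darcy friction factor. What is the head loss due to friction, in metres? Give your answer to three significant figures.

V = 4Q/(πD²) = 4·0.0361/(π·0.214²) = 1.004 m/s
Re = VD/ν = 1.004·0.214/1.19×10^-6 = 1.80×10^5 → turbulent
ε/D = 0.27/214 = 0.00126
Haaland: f = 0.02201
h_f = f(L/D)V²/(2g) = 0.02201·(1750/0.214)·1.004²/(2·9.81) = 9.240 m

h_f ≈ 9.24 m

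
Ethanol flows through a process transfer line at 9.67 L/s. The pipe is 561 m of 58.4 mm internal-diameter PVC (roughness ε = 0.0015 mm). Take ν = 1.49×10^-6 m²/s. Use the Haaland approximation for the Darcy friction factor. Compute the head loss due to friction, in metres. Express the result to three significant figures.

V = 4Q/(πD²) = 4·0.00967/(π·0.0584²) = 3.610 m/s
Re = VD/ν = 3.610·0.0584/1.49×10^-6 = 1.41×10^5 → turbulent
ε/D = 0.0015/58.4 = 2.57×10^-5
Haaland: f = 0.01673
h_f = f(L/D)V²/(2g) = 0.01673·(561/0.0584)·3.610²/(2·9.81) = 106.7 m

h_f ≈ 107 m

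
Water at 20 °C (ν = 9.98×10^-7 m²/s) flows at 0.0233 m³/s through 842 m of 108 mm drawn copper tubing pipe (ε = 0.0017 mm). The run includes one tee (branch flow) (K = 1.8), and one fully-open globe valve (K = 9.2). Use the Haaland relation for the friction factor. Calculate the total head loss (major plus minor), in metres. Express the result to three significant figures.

H_L ≈ 41.4 m

V = 4Q/(πD²) = 2.543 m/s; V²/2g = 0.3297 m
Re = 2.75×10^5, ε/D = 1.57×10^-5 → f = 0.01470 (Haaland)
Major: h_f = f(L/D)·V²/2g = 0.01470·7796·0.3297 = 37.78 m
Minor: ΣK = 11.0; h_m = ΣK·V²/2g = 3.627 m
Total H_L = 37.78 + 3.627 = 41.41 m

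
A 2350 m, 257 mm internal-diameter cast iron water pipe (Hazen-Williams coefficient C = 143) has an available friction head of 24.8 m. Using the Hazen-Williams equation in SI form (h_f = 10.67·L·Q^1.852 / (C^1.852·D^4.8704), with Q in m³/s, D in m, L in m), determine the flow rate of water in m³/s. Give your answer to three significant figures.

Q ≈ 0.0957 m³/s

Rearranging: Q = [h_f·C^1.852·D^4.8704 / (10.67·L)]^(1/1.852)
Q = [24.8·143^1.852·0.257^4.8704 / (10.67·2350)]^0.540 = 0.09575 m³/s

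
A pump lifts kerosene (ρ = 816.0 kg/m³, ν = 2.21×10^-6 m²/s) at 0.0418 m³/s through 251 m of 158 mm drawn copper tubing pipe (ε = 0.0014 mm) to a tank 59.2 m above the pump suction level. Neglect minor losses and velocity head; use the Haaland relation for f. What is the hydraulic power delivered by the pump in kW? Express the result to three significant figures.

V = 4Q/(πD²) = 2.132 m/s; Re = 1.52×10^5; ε/D = 8.86×10^-6; f = 0.01640
h_f = f(L/D)V²/2g = 6.034 m
Total head H = z + h_f = 59.2 + 6.034 = 65.23 m
P_hyd = ρgQH = 816.0·9.81·0.0418·65.23 = 21.83 kW

P_hyd ≈ 21.8 kW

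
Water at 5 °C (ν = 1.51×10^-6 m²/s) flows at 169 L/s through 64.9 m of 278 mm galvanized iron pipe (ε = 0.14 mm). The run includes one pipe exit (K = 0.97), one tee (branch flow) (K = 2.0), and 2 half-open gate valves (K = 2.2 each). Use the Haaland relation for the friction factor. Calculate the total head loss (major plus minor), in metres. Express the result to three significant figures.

V = 4Q/(πD²) = 2.784 m/s; V²/2g = 0.3951 m
Re = 5.13×10^5, ε/D = 5.04×10^-4 → f = 0.01758 (Haaland)
Major: h_f = f(L/D)·V²/2g = 0.01758·233.5·0.3951 = 1.622 m
Minor: ΣK = 7.37; h_m = ΣK·V²/2g = 2.912 m
Total H_L = 1.622 + 2.912 = 4.534 m

H_L ≈ 4.53 m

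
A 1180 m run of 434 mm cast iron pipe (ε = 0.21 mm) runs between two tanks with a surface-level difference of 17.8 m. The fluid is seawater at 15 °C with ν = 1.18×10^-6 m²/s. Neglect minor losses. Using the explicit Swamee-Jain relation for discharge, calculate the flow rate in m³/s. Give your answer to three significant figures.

Q ≈ 0.406 m³/s

Swamee-Jain (Type II): Q = -0.965·√(gD⁵h_f/L)·ln[ε/(3.7D) + √(3.17ν²L/(gD³h_f))]
√(gD⁵h_f/L) = √(9.81·0.434⁵·17.8/1180) = 0.04773
ε/(3.7D) = 1.31×10^-4; √(3.17ν²L/(gD³h_f)) = 1.91×10^-5
Q = -0.965·0.04773·ln(1.499×10^-4) = 0.4056 m³/s
Check: V = 2.74 m/s, Re = 1.01×10^6, f = 0.01719, h_f = 17.9 m ≈ 17.8 m ✓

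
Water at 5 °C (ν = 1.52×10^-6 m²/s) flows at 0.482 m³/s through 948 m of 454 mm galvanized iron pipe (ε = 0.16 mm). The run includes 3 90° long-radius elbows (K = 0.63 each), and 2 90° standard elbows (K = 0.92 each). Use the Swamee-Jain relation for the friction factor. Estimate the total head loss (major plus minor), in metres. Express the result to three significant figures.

V = 4Q/(πD²) = 2.977 m/s; V²/2g = 0.4518 m
Re = 8.89×10^5, ε/D = 3.52×10^-4 → f = 0.01628 (Swamee-Jain)
Major: h_f = f(L/D)·V²/2g = 0.01628·2088·0.4518 = 15.36 m
Minor: ΣK = 3.73; h_m = ΣK·V²/2g = 1.685 m
Total H_L = 15.36 + 1.685 = 17.05 m

H_L ≈ 17.0 m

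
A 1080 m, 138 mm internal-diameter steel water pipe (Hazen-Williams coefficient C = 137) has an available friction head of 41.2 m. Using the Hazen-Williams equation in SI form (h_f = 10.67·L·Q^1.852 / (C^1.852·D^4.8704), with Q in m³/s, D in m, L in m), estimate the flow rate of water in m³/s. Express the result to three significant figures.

Q ≈ 0.0358 m³/s

Rearranging: Q = [h_f·C^1.852·D^4.8704 / (10.67·L)]^(1/1.852)
Q = [41.2·137^1.852·0.138^4.8704 / (10.67·1080)]^0.540 = 0.03578 m³/s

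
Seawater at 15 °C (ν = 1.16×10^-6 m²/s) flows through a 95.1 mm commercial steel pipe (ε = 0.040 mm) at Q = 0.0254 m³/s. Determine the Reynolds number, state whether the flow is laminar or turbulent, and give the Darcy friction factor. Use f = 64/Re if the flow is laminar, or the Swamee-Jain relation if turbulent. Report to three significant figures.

V = 4Q/(πD²) = 3.576 m/s
Re = VD/ν = 3.576·0.0951/1.16×10^-6 = 2.93×10^5
Re > 4000 → turbulent; ε/D = 4.21×10^-4
Swamee-Jain: f = 0.01789

Re ≈ 2.93×10^5; turbulent; f ≈ 0.0179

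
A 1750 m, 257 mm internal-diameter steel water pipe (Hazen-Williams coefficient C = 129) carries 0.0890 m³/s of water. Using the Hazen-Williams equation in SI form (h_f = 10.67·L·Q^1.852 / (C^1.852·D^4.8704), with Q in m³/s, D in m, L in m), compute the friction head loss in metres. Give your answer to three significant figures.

h_f ≈ 19.5 m

h_f = 10.67·1750·0.0890^1.852 / (129^1.852·0.257^4.8704) = 19.52 m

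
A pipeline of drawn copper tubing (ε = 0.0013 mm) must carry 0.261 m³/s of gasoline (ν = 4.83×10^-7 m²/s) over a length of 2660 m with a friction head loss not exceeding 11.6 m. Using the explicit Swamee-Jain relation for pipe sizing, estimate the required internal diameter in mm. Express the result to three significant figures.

D ≈ 429 mm

Swamee-Jain (Type III): D = 0.66·[ε^1.25·(LQ²/(gh_f))^4.75 + ν·Q^9.4·(L/(gh_f))^5.2]^0.04
LQ²/(gh_f) = 1.592; L/(gh_f) = 23.38
Term 1 = ε^1.25·(…)^4.75 = 4.00×10^-7; Term 2 = ν·Q^9.4·(…)^5.2 = 2.08×10^-5
D = 0.66·(4.00×10^-7 + 2.08×10^-5)^0.04 = 0.4291 m = 429 mm
Check: V = 1.80 m/s, Re = 1.60×10^6, f = 0.01084, h_f = 11.2 m ≈ 11.6 m ✓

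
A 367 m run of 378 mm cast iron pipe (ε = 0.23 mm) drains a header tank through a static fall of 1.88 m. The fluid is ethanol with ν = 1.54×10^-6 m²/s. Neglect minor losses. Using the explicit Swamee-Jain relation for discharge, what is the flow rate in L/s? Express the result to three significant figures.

Q ≈ 160 L/s

Swamee-Jain (Type II): Q = -0.965·√(gD⁵h_f/L)·ln[ε/(3.7D) + √(3.17ν²L/(gD³h_f))]
√(gD⁵h_f/L) = √(9.81·0.378⁵·1.88/367) = 0.01969
ε/(3.7D) = 1.64×10^-4; √(3.17ν²L/(gD³h_f)) = 5.26×10^-5
Q = -0.965·0.01969·ln(2.171×10^-4) = 0.1603 m³/s
Check: V = 1.43 m/s, Re = 3.51×10^5, f = 0.01875, h_f = 1.89 m ≈ 1.88 m ✓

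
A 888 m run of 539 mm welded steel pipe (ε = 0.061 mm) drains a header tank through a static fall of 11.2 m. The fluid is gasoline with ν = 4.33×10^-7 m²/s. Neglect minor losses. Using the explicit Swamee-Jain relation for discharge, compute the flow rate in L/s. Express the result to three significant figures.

Swamee-Jain (Type II): Q = -0.965·√(gD⁵h_f/L)·ln[ε/(3.7D) + √(3.17ν²L/(gD³h_f))]
√(gD⁵h_f/L) = √(9.81·0.539⁵·11.2/888) = 0.07503
ε/(3.7D) = 3.06×10^-5; √(3.17ν²L/(gD³h_f)) = 5.54×10^-6
Q = -0.965·0.07503·ln(3.613×10^-5) = 0.7405 m³/s
Check: V = 3.25 m/s, Re = 4.04×10^6, f = 0.01273, h_f = 11.3 m ≈ 11.2 m ✓

Q ≈ 741 L/s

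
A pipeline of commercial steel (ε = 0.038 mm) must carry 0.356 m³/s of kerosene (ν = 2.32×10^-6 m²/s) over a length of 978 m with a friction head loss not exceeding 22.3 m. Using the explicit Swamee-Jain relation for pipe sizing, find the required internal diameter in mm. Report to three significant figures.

Swamee-Jain (Type III): D = 0.66·[ε^1.25·(LQ²/(gh_f))^4.75 + ν·Q^9.4·(L/(gh_f))^5.2]^0.04
LQ²/(gh_f) = 0.5666; L/(gh_f) = 4.471
Term 1 = ε^1.25·(…)^4.75 = 2.01×10^-7; Term 2 = ν·Q^9.4·(…)^5.2 = 3.40×10^-7
D = 0.66·(2.01×10^-7 + 3.40×10^-7)^0.04 = 0.3706 m = 371 mm
Check: V = 3.30 m/s, Re = 5.27×10^5, f = 0.01441, h_f = 21.1 m ≈ 22.3 m ✓

D ≈ 371 mm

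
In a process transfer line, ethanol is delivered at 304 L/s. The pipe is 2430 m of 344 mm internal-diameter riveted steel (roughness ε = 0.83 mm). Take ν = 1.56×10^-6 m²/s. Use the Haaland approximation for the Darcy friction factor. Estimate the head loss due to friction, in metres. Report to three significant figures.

V = 4Q/(πD²) = 4·0.304/(π·0.344²) = 3.271 m/s
Re = VD/ν = 3.271·0.344/1.56×10^-6 = 7.21×10^5 → turbulent
ε/D = 0.83/344 = 0.00241
Haaland: f = 0.02488
h_f = f(L/D)V²/(2g) = 0.02488·(2430/0.344)·3.271²/(2·9.81) = 95.84 m

h_f ≈ 95.8 m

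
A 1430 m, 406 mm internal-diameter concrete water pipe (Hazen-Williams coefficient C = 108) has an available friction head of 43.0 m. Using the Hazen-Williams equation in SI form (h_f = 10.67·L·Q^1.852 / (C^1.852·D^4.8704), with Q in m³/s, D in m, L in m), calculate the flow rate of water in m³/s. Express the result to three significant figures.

Rearranging: Q = [h_f·C^1.852·D^4.8704 / (10.67·L)]^(1/1.852)
Q = [43.0·108^1.852·0.406^4.8704 / (10.67·1430)]^0.540 = 0.4237 m³/s

Q ≈ 0.424 m³/s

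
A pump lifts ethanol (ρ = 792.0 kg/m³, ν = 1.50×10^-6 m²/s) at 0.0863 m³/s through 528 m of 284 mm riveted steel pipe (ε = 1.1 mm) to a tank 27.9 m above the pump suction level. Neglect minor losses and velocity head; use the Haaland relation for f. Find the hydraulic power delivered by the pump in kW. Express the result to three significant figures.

P_hyd ≈ 22.1 kW

V = 4Q/(πD²) = 1.362 m/s; Re = 2.58×10^5; ε/D = 0.00387; f = 0.02860
h_f = f(L/D)V²/2g = 5.030 m
Total head H = z + h_f = 27.9 + 5.030 = 32.93 m
P_hyd = ρgQH = 792.0·9.81·0.0863·32.93 = 22.08 kW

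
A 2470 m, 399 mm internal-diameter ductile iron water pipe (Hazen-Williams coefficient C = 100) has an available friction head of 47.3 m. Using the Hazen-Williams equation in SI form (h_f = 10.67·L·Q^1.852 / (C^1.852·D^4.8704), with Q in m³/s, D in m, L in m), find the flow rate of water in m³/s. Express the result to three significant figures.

Q ≈ 0.294 m³/s

Rearranging: Q = [h_f·C^1.852·D^4.8704 / (10.67·L)]^(1/1.852)
Q = [47.3·100^1.852·0.399^4.8704 / (10.67·2470)]^0.540 = 0.2937 m³/s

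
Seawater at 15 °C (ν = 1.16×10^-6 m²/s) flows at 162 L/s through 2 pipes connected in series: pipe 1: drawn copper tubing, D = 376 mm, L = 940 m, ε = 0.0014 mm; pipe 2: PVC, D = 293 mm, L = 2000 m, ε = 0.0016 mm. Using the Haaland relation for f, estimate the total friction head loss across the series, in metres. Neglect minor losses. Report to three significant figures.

Pipe 1: V = 1.459 m/s, Re = 4.73×10^5, ε/D = 3.72×10^-6, f = 0.01323, h_1 = f(L/D)V²/2g = 3.589 m
Pipe 2: V = 2.403 m/s, Re = 6.07×10^5, ε/D = 5.46×10^-6, f = 0.01269, h_2 = f(L/D)V²/2g = 25.49 m
Series → Q common, losses add: H = Σh = 29.08 m

H ≈ 29.1 m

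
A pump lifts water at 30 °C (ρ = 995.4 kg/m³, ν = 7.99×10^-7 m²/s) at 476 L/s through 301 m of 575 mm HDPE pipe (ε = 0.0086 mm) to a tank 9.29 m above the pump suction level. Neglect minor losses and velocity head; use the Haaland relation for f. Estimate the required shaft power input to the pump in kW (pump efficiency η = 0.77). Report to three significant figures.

V = 4Q/(πD²) = 1.833 m/s; Re = 1.32×10^6; ε/D = 1.50×10^-5; f = 0.01140
h_f = f(L/D)V²/2g = 1.022 m
Total head H = z + h_f = 9.29 + 1.022 = 10.31 m
P_hyd = ρgQH = 995.4·9.81·0.476·10.31 = 47.93 kW
P_shaft = P_hyd/η = 47.93/0.77 = 62.25 kW

P_shaft ≈ 62.2 kW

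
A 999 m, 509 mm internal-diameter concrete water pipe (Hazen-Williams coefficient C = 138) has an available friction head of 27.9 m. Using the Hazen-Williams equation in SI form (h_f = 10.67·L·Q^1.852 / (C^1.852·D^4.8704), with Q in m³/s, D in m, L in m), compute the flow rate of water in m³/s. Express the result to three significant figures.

Q ≈ 0.943 m³/s

Rearranging: Q = [h_f·C^1.852·D^4.8704 / (10.67·L)]^(1/1.852)
Q = [27.9·138^1.852·0.509^4.8704 / (10.67·999)]^0.540 = 0.9427 m³/s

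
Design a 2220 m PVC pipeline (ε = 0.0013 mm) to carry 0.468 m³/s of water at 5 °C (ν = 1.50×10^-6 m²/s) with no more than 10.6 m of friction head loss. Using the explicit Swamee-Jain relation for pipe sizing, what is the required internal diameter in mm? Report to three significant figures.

D ≈ 549 mm

Swamee-Jain (Type III): D = 0.66·[ε^1.25·(LQ²/(gh_f))^4.75 + ν·Q^9.4·(L/(gh_f))^5.2]^0.04
LQ²/(gh_f) = 4.676; L/(gh_f) = 21.35
Term 1 = ε^1.25·(…)^4.75 = 6.67×10^-5; Term 2 = ν·Q^9.4·(…)^5.2 = 0.00975
D = 0.66·(6.67×10^-5 + 0.00975)^0.04 = 0.5486 m = 549 mm
Check: V = 1.98 m/s, Re = 7.24×10^5, f = 0.01231, h_f = 9.96 m ≈ 10.6 m ✓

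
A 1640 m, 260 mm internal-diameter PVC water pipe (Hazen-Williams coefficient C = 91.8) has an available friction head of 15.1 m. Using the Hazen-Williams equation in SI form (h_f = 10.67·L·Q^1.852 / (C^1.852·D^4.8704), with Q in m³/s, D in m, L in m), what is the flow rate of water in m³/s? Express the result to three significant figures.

Q ≈ 0.0589 m³/s

Rearranging: Q = [h_f·C^1.852·D^4.8704 / (10.67·L)]^(1/1.852)
Q = [15.1·91.8^1.852·0.260^4.8704 / (10.67·1640)]^0.540 = 0.05887 m³/s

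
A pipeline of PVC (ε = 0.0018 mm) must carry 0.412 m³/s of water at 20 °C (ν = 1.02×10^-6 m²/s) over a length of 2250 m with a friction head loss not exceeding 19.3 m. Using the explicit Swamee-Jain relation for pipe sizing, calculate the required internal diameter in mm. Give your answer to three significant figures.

Swamee-Jain (Type III): D = 0.66·[ε^1.25·(LQ²/(gh_f))^4.75 + ν·Q^9.4·(L/(gh_f))^5.2]^0.04
LQ²/(gh_f) = 2.017; L/(gh_f) = 11.88
Term 1 = ε^1.25·(…)^4.75 = 1.85×10^-6; Term 2 = ν·Q^9.4·(…)^5.2 = 9.51×10^-5
D = 0.66·(1.85×10^-6 + 9.51×10^-5)^0.04 = 0.4561 m = 456 mm
Check: V = 2.52 m/s, Re = 1.13×10^6, f = 0.01148, h_f = 18.4 m ≈ 19.3 m ✓

D ≈ 456 mm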